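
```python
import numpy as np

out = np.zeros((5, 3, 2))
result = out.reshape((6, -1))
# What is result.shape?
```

(6, 5)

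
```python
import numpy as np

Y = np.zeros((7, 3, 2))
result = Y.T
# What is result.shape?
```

(2, 3, 7)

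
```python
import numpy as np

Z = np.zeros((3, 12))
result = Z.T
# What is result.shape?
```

(12, 3)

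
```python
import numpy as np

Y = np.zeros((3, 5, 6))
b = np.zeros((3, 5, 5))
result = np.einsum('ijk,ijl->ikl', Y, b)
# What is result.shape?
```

(3, 6, 5)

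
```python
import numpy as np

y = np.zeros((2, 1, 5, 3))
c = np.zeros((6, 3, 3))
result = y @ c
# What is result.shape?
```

(2, 6, 5, 3)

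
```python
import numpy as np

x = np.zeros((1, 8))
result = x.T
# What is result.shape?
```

(8, 1)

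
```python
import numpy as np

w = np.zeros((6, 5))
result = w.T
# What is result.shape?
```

(5, 6)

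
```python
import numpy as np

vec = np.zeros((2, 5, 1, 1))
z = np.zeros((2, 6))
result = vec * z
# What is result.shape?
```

(2, 5, 2, 6)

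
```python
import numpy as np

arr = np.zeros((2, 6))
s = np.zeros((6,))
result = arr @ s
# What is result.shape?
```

(2,)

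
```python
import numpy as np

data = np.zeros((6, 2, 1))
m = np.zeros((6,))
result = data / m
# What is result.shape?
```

(6, 2, 6)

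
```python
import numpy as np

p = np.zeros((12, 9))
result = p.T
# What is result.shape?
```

(9, 12)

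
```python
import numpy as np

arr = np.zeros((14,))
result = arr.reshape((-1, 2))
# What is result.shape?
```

(7, 2)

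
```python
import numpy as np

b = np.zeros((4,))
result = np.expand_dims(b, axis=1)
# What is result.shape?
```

(4, 1)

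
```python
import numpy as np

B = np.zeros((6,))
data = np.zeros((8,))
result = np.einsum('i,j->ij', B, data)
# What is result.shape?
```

(6, 8)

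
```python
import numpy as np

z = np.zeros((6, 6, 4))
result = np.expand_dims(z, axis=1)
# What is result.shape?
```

(6, 1, 6, 4)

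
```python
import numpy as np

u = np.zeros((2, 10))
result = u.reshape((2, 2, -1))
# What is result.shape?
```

(2, 2, 5)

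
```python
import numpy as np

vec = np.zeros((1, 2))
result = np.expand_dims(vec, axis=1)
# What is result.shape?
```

(1, 1, 2)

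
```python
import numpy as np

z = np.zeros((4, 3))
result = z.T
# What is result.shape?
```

(3, 4)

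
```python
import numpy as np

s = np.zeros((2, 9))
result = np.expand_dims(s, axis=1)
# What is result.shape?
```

(2, 1, 9)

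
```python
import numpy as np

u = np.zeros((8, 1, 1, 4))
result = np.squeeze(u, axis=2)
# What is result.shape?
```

(8, 1, 4)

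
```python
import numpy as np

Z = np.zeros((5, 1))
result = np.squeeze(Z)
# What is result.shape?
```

(5,)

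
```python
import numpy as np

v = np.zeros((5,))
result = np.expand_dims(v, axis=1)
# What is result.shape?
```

(5, 1)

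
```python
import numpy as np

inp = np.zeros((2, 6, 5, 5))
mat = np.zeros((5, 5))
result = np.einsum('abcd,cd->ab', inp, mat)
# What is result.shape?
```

(2, 6)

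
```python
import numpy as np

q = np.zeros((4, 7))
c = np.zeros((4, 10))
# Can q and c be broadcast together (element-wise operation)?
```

No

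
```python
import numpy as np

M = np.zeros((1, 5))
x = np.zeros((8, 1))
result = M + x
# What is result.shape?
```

(8, 5)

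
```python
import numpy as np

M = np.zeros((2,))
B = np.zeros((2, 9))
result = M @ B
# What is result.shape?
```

(9,)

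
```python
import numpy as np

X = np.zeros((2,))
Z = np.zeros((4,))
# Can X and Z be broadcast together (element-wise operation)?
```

No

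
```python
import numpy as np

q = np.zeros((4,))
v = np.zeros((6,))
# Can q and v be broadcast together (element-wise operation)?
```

No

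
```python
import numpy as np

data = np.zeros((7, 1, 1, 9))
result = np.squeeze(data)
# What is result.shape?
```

(7, 9)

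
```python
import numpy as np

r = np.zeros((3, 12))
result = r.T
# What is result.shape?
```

(12, 3)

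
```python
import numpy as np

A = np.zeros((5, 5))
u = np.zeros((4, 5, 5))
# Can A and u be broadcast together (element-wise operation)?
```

Yes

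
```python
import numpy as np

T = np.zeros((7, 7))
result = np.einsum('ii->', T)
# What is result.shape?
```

()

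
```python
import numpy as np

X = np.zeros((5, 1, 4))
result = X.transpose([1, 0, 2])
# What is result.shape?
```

(1, 5, 4)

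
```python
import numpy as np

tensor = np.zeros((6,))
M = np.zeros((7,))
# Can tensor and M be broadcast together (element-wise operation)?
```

No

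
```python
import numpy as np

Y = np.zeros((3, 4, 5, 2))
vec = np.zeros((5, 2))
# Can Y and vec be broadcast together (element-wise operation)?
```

Yes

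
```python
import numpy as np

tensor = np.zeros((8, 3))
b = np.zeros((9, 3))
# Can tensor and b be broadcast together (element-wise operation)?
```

No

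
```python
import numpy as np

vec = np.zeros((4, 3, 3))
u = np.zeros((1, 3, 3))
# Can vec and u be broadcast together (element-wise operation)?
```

Yes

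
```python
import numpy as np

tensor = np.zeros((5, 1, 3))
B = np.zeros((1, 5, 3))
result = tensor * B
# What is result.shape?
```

(5, 5, 3)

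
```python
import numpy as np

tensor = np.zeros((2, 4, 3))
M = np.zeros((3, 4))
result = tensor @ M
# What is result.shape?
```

(2, 4, 4)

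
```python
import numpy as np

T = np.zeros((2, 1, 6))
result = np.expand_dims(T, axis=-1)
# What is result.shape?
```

(2, 1, 6, 1)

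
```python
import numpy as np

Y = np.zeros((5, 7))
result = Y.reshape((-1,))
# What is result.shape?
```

(35,)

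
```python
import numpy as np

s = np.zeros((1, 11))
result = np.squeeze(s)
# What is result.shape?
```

(11,)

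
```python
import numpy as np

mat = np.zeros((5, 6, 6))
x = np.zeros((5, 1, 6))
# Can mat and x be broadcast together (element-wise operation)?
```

Yes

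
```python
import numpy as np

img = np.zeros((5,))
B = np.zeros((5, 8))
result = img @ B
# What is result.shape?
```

(8,)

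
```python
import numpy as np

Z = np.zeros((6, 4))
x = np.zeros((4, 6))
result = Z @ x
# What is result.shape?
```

(6, 6)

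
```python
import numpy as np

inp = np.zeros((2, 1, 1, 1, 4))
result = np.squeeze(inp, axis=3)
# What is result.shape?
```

(2, 1, 1, 4)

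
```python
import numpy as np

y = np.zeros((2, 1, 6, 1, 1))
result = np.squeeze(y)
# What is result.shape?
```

(2, 6)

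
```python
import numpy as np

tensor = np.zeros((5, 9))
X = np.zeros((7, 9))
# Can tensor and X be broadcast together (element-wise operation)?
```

No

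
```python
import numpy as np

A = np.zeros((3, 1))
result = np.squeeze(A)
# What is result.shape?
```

(3,)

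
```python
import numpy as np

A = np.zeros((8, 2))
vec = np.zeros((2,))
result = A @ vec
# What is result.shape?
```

(8,)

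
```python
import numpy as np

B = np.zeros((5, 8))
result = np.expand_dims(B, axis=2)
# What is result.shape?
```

(5, 8, 1)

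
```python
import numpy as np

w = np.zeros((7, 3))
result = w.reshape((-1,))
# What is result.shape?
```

(21,)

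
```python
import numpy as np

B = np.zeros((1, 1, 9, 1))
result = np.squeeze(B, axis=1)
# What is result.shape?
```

(1, 9, 1)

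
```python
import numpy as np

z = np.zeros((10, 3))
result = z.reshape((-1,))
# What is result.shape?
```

(30,)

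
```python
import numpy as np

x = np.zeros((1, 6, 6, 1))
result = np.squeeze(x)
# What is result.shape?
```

(6, 6)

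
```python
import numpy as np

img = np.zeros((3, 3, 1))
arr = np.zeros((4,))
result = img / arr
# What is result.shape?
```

(3, 3, 4)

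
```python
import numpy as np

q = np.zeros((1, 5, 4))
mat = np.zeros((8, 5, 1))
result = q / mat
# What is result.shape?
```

(8, 5, 4)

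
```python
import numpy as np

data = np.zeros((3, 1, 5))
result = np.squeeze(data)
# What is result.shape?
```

(3, 5)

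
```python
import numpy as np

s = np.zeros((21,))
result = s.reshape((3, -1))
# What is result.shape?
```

(3, 7)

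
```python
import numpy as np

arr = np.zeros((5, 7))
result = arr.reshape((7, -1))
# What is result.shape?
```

(7, 5)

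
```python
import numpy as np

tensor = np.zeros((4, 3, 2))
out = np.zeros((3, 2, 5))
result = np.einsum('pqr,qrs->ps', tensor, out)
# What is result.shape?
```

(4, 5)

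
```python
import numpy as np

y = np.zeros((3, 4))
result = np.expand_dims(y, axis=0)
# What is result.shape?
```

(1, 3, 4)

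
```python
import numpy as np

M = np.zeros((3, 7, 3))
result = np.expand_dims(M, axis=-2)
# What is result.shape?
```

(3, 7, 1, 3)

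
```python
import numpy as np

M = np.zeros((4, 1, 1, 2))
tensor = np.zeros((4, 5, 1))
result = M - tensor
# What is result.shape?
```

(4, 4, 5, 2)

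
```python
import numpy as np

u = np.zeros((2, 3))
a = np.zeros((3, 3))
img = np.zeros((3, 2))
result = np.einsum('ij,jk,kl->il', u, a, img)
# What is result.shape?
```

(2, 2)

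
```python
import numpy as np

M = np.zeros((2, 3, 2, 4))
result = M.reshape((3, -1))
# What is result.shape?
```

(3, 16)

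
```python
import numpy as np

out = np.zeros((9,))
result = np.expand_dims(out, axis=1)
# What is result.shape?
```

(9, 1)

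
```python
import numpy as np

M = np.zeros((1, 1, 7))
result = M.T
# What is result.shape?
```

(7, 1, 1)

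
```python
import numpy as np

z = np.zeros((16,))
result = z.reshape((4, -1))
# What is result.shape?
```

(4, 4)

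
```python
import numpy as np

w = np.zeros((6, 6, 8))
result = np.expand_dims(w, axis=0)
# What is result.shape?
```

(1, 6, 6, 8)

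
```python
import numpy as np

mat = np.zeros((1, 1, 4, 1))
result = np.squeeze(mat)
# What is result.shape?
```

(4,)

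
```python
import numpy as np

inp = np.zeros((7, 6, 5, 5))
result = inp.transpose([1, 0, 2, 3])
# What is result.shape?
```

(6, 7, 5, 5)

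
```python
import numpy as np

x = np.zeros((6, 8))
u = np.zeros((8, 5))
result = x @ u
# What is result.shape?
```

(6, 5)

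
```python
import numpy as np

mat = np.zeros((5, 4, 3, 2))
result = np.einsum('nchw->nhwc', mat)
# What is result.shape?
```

(5, 3, 2, 4)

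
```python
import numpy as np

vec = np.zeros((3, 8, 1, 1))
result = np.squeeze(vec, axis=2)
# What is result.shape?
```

(3, 8, 1)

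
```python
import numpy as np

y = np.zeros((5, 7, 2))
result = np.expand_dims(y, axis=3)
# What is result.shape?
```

(5, 7, 2, 1)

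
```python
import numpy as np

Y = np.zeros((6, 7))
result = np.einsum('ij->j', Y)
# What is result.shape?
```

(7,)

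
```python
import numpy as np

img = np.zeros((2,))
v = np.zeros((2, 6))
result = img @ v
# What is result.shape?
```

(6,)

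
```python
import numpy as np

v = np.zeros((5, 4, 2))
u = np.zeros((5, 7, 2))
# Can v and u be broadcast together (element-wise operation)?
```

No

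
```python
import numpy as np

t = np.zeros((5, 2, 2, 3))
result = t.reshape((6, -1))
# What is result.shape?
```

(6, 10)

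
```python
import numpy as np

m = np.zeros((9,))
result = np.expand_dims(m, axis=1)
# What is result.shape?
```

(9, 1)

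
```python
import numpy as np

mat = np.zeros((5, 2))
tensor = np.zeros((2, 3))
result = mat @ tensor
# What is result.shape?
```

(5, 3)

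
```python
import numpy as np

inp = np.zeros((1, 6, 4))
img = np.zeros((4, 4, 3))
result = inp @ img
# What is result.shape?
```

(4, 6, 3)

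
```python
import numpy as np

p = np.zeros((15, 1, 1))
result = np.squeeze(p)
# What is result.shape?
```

(15,)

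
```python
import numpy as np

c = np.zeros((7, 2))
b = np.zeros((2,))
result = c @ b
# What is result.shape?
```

(7,)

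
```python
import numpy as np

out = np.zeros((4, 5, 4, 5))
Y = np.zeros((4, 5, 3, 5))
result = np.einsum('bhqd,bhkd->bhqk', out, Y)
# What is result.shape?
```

(4, 5, 4, 3)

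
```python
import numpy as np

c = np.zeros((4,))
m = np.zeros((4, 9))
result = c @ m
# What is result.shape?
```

(9,)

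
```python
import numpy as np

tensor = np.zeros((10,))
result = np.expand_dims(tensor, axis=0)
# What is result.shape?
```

(1, 10)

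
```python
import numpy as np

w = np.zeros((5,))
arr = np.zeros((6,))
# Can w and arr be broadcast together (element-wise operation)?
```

No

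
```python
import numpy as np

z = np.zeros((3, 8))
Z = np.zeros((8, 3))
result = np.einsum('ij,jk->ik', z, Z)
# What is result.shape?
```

(3, 3)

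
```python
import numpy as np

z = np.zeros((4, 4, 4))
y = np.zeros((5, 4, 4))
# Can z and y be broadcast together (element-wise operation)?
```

No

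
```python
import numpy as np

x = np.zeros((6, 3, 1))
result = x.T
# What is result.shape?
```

(1, 3, 6)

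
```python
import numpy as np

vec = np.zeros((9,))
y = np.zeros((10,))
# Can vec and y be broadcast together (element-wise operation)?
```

No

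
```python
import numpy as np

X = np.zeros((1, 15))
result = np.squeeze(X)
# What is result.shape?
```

(15,)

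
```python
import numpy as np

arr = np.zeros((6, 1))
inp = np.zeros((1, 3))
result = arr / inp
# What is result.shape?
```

(6, 3)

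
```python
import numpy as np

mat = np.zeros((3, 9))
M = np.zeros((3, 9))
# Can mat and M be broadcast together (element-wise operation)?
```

Yes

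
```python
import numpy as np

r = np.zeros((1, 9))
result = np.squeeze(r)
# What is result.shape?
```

(9,)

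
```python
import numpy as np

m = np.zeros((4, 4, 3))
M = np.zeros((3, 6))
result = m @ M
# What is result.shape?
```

(4, 4, 6)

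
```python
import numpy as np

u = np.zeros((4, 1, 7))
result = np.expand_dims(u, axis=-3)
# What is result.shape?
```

(4, 1, 1, 7)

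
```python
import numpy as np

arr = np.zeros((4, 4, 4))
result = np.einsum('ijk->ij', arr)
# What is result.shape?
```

(4, 4)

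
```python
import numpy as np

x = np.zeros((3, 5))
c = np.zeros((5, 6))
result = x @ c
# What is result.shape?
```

(3, 6)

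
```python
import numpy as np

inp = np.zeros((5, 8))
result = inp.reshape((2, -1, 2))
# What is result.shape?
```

(2, 10, 2)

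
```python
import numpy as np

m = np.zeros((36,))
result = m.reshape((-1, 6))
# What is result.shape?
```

(6, 6)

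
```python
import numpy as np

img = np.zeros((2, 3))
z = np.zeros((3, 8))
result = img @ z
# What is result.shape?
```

(2, 8)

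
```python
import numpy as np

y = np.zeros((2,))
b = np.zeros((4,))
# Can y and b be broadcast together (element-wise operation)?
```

No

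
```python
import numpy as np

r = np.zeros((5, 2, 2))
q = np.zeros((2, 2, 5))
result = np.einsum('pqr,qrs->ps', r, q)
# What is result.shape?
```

(5, 5)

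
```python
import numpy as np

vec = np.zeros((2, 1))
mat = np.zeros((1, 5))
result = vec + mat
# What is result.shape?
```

(2, 5)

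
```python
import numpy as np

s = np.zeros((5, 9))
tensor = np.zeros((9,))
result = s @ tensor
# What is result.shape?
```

(5,)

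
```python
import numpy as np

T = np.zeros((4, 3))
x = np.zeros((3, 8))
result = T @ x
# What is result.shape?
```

(4, 8)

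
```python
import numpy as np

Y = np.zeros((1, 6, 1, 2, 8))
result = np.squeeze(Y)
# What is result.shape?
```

(6, 2, 8)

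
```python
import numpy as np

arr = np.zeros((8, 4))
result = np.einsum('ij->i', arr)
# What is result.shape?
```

(8,)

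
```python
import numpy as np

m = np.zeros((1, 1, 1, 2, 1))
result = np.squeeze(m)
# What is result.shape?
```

(2,)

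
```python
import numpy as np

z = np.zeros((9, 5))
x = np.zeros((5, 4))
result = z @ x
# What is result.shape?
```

(9, 4)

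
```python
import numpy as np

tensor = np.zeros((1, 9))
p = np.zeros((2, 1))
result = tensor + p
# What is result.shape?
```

(2, 9)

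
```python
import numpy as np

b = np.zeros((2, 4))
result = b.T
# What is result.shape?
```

(4, 2)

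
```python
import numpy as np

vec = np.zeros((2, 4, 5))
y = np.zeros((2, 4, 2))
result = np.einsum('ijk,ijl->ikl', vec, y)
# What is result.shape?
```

(2, 5, 2)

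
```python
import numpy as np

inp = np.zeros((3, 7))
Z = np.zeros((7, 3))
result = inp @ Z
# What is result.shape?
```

(3, 3)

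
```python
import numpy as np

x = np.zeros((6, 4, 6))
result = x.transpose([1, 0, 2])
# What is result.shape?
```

(4, 6, 6)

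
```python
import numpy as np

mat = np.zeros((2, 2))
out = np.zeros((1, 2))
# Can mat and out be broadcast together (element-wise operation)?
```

Yes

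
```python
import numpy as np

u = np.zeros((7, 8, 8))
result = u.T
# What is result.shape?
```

(8, 8, 7)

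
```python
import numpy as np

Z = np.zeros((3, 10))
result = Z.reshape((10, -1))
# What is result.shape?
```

(10, 3)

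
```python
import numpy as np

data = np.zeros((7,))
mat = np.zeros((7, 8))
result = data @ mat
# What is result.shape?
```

(8,)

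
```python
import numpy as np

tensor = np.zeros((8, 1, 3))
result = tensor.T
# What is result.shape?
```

(3, 1, 8)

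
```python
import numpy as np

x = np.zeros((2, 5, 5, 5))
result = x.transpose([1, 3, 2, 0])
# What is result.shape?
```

(5, 5, 5, 2)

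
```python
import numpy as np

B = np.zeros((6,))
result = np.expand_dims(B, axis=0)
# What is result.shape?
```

(1, 6)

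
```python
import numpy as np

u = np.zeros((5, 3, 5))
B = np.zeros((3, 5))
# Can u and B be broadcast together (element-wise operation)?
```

Yes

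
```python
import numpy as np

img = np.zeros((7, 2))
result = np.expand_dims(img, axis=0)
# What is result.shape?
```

(1, 7, 2)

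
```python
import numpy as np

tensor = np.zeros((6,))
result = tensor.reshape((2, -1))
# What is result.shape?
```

(2, 3)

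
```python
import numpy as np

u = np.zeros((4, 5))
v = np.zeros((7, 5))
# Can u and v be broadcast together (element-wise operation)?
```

No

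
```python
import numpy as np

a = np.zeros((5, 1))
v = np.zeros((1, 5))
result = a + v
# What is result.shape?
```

(5, 5)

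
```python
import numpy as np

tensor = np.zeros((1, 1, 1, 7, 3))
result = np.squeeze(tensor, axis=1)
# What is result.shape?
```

(1, 1, 7, 3)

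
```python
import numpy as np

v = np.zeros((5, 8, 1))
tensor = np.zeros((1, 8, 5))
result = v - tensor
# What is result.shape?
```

(5, 8, 5)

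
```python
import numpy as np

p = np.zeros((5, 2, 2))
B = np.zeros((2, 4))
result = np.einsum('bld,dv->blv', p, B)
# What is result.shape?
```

(5, 2, 4)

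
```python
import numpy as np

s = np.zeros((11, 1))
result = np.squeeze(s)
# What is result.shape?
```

(11,)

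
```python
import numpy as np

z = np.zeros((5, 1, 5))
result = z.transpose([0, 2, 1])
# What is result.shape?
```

(5, 5, 1)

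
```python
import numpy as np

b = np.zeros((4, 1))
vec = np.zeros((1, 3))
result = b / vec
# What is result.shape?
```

(4, 3)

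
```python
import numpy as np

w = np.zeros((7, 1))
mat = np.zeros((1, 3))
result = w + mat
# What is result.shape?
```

(7, 3)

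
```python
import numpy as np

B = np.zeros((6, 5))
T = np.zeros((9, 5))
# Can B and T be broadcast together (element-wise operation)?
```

No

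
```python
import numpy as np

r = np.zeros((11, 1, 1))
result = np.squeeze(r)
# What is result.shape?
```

(11,)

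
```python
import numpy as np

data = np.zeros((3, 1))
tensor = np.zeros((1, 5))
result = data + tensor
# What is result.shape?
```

(3, 5)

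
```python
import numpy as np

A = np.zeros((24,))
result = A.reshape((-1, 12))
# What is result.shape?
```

(2, 12)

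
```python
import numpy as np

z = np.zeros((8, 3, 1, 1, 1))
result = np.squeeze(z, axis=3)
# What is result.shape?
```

(8, 3, 1, 1)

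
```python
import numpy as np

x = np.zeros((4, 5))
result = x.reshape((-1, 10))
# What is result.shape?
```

(2, 10)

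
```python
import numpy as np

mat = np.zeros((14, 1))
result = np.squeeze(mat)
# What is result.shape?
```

(14,)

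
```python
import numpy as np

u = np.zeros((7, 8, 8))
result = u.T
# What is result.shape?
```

(8, 8, 7)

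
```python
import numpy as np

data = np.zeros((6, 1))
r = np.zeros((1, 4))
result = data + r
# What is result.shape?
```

(6, 4)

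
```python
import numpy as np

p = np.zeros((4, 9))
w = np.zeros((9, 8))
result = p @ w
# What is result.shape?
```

(4, 8)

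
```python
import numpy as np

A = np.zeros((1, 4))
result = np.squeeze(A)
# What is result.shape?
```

(4,)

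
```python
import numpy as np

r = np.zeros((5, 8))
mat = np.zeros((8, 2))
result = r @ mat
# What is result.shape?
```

(5, 2)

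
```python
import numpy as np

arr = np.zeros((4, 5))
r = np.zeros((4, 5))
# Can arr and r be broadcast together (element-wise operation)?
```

Yes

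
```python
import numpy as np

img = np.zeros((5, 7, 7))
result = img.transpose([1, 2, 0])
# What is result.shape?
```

(7, 7, 5)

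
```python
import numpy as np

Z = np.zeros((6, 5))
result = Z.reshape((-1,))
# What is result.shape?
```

(30,)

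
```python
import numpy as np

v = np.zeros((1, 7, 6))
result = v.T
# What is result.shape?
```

(6, 7, 1)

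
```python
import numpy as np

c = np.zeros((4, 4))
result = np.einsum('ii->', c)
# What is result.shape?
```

()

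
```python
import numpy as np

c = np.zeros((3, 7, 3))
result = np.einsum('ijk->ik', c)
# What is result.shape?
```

(3, 3)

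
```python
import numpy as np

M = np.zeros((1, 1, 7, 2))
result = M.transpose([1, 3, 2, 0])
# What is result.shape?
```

(1, 2, 7, 1)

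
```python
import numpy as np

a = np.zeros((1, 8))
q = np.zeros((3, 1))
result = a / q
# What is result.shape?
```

(3, 8)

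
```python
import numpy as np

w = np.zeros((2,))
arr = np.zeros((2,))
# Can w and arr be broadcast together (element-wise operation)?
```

Yes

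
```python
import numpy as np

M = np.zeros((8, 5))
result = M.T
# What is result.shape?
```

(5, 8)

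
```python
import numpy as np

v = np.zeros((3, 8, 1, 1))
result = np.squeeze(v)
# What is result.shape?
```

(3, 8)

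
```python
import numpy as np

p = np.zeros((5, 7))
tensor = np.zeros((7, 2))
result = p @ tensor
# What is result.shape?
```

(5, 2)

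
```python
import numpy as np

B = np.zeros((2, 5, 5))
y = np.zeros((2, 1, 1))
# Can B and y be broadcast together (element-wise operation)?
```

Yes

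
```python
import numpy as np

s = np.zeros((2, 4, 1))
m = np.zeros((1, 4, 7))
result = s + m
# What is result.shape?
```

(2, 4, 7)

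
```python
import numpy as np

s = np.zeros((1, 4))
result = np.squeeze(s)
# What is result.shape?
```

(4,)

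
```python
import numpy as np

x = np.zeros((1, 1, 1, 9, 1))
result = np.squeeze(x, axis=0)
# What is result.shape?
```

(1, 1, 9, 1)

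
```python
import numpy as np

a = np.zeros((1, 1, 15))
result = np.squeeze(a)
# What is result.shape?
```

(15,)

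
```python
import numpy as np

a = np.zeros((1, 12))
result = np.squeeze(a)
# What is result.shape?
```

(12,)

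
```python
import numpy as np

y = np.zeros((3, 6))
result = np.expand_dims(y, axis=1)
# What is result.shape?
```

(3, 1, 6)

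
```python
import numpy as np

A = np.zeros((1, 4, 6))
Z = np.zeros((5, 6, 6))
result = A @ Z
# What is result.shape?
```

(5, 4, 6)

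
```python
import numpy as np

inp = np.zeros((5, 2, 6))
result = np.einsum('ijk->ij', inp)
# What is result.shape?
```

(5, 2)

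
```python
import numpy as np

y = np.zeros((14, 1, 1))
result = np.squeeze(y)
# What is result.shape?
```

(14,)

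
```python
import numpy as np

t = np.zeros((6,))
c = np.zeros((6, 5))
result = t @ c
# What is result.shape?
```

(5,)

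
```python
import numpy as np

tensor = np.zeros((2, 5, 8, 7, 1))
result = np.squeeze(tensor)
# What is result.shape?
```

(2, 5, 8, 7)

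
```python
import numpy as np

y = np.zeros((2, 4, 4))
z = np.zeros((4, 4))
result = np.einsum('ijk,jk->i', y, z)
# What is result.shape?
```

(2,)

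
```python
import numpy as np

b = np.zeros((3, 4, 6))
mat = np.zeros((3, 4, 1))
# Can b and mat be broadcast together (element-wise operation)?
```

Yes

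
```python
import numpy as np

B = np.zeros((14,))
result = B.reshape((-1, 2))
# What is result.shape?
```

(7, 2)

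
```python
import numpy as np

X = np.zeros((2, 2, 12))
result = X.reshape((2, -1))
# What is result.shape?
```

(2, 24)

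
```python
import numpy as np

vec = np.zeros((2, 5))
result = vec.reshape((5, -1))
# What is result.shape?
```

(5, 2)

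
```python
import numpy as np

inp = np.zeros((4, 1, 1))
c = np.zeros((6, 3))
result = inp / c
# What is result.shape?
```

(4, 6, 3)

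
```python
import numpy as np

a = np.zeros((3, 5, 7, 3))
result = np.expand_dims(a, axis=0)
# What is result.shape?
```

(1, 3, 5, 7, 3)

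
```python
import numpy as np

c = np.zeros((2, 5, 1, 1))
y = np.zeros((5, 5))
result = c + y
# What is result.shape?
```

(2, 5, 5, 5)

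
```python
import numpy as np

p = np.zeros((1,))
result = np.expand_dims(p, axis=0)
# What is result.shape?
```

(1, 1)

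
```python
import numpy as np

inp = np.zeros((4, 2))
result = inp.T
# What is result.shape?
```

(2, 4)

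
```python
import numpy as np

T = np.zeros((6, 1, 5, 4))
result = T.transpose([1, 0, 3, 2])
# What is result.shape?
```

(1, 6, 4, 5)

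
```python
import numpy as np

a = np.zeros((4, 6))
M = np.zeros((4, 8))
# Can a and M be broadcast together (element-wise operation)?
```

No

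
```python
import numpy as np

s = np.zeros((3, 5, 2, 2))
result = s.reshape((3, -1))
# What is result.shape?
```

(3, 20)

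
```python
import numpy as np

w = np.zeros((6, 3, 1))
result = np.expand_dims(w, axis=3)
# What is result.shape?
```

(6, 3, 1, 1)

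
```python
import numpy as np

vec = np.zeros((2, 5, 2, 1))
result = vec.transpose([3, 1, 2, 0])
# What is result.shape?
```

(1, 5, 2, 2)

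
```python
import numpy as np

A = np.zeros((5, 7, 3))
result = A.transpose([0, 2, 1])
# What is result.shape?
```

(5, 3, 7)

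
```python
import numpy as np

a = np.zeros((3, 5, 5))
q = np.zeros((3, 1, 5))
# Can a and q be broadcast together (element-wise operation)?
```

Yes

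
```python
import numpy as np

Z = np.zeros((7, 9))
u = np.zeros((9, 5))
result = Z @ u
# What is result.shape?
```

(7, 5)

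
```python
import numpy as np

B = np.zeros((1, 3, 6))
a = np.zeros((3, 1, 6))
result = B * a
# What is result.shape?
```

(3, 3, 6)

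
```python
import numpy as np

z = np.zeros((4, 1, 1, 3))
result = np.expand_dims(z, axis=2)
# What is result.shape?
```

(4, 1, 1, 1, 3)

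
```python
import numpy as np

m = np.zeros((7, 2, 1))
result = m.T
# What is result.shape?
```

(1, 2, 7)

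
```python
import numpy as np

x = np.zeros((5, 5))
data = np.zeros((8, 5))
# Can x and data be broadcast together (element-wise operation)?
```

No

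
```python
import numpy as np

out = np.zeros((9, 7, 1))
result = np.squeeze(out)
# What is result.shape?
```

(9, 7)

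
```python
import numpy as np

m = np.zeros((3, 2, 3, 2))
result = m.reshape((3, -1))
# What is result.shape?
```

(3, 12)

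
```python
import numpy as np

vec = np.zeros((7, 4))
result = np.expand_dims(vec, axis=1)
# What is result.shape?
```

(7, 1, 4)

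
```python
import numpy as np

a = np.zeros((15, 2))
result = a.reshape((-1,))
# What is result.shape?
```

(30,)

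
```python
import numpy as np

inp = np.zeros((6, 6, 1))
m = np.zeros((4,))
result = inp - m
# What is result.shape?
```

(6, 6, 4)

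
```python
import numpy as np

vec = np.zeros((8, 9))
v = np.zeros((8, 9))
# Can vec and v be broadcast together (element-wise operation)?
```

Yes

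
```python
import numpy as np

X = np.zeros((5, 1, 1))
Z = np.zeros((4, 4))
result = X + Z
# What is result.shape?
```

(5, 4, 4)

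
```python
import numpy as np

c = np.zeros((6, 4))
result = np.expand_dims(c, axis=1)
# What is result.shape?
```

(6, 1, 4)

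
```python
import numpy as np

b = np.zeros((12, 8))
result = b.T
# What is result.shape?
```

(8, 12)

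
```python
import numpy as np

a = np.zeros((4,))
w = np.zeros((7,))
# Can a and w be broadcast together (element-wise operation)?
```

No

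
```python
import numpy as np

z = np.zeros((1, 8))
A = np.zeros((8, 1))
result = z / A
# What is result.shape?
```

(8, 8)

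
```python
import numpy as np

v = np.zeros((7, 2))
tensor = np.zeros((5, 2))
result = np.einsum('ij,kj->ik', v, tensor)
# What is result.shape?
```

(7, 5)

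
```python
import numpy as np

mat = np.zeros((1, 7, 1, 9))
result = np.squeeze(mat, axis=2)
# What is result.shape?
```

(1, 7, 9)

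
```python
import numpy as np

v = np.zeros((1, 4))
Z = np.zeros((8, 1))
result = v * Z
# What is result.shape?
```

(8, 4)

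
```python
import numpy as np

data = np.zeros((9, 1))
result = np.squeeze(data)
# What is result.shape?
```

(9,)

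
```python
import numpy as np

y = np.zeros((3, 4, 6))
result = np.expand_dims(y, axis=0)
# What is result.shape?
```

(1, 3, 4, 6)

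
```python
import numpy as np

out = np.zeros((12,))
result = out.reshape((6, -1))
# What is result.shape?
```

(6, 2)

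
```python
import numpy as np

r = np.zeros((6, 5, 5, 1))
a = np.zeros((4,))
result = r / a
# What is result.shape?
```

(6, 5, 5, 4)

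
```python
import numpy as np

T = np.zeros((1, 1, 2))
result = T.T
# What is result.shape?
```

(2, 1, 1)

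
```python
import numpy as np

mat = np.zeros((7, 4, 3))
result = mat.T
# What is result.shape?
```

(3, 4, 7)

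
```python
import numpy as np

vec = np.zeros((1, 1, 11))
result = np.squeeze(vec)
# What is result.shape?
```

(11,)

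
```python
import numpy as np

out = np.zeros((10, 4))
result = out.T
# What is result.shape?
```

(4, 10)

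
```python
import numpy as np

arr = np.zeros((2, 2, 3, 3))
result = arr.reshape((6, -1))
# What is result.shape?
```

(6, 6)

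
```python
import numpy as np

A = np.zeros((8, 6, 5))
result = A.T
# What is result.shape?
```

(5, 6, 8)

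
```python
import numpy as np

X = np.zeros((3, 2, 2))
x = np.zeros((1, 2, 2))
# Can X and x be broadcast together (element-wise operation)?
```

Yes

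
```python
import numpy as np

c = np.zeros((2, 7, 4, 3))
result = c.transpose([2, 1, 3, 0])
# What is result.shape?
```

(4, 7, 3, 2)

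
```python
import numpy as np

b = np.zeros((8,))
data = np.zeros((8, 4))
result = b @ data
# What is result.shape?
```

(4,)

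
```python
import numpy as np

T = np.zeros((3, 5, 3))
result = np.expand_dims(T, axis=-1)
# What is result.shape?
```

(3, 5, 3, 1)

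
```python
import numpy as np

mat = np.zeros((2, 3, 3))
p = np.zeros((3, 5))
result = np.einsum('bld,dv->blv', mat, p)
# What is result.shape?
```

(2, 3, 5)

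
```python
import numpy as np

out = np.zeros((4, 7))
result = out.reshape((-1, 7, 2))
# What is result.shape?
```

(2, 7, 2)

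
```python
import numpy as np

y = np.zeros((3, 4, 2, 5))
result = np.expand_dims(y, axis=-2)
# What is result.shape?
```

(3, 4, 2, 1, 5)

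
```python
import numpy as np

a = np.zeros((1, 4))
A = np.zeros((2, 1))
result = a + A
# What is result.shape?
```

(2, 4)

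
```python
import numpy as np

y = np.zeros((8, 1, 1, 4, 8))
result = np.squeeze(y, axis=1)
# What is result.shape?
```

(8, 1, 4, 8)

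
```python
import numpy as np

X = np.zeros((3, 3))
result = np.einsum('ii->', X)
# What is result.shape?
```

()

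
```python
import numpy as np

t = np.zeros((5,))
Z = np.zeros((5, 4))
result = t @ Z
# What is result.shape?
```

(4,)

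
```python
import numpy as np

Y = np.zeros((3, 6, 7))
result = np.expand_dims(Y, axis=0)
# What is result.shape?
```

(1, 3, 6, 7)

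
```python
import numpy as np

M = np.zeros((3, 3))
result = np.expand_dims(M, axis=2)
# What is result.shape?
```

(3, 3, 1)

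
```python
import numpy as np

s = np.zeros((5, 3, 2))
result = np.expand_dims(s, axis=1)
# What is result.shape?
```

(5, 1, 3, 2)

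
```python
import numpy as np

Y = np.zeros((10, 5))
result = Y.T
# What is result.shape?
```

(5, 10)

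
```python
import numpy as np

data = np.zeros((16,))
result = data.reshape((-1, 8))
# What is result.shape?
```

(2, 8)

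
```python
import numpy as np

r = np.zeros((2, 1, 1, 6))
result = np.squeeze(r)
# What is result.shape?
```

(2, 6)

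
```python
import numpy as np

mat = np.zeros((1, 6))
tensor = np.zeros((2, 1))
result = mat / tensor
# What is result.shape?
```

(2, 6)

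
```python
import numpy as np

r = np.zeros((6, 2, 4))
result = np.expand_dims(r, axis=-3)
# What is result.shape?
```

(6, 1, 2, 4)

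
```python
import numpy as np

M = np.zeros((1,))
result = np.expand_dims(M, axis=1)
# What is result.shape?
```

(1, 1)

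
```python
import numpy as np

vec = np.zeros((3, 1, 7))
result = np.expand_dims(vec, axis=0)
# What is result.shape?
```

(1, 3, 1, 7)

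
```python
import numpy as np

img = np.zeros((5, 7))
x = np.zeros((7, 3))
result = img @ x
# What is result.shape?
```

(5, 3)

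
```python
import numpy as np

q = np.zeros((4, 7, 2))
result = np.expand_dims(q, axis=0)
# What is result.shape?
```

(1, 4, 7, 2)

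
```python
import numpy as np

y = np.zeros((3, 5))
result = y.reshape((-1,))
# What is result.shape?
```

(15,)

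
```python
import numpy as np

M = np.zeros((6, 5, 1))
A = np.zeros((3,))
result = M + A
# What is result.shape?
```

(6, 5, 3)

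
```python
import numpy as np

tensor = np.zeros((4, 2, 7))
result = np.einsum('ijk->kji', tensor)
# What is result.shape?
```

(7, 2, 4)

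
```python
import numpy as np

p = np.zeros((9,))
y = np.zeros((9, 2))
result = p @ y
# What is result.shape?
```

(2,)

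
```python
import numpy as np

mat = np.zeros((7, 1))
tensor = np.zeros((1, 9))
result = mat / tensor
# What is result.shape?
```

(7, 9)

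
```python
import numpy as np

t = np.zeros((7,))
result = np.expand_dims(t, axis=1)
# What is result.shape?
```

(7, 1)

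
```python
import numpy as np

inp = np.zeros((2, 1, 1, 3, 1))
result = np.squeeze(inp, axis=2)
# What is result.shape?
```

(2, 1, 3, 1)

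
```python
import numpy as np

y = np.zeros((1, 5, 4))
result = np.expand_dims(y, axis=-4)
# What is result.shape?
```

(1, 1, 5, 4)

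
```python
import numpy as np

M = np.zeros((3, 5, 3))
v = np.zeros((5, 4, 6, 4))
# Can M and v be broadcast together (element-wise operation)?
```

No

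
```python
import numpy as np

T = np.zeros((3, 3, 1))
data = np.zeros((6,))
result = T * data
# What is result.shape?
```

(3, 3, 6)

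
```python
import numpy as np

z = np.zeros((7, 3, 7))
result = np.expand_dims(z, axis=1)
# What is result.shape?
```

(7, 1, 3, 7)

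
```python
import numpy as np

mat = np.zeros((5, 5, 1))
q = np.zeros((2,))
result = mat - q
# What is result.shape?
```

(5, 5, 2)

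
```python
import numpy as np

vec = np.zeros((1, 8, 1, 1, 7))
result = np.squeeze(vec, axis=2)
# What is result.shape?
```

(1, 8, 1, 7)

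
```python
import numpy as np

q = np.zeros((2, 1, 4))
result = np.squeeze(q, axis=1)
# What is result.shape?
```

(2, 4)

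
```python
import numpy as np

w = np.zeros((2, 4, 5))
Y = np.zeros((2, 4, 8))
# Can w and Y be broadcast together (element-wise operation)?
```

No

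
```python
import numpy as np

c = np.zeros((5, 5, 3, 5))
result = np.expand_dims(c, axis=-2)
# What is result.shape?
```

(5, 5, 3, 1, 5)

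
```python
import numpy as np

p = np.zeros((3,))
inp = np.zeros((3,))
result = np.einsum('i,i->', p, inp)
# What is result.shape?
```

()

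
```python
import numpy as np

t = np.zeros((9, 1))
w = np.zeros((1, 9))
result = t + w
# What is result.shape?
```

(9, 9)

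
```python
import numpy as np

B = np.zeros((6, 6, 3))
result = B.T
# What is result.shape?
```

(3, 6, 6)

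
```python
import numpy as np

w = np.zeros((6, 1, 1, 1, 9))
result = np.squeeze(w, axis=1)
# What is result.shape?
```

(6, 1, 1, 9)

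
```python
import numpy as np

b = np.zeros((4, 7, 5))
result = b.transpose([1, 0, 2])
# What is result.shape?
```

(7, 4, 5)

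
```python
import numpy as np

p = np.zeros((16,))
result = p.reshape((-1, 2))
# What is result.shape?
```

(8, 2)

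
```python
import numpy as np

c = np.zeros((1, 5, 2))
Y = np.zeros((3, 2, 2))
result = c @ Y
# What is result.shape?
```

(3, 5, 2)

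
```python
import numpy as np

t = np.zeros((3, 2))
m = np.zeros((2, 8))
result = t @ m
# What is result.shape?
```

(3, 8)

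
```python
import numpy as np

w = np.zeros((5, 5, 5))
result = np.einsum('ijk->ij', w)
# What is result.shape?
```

(5, 5)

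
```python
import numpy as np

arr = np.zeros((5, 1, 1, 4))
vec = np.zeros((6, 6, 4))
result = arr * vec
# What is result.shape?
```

(5, 6, 6, 4)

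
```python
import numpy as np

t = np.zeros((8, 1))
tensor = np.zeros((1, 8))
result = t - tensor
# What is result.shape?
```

(8, 8)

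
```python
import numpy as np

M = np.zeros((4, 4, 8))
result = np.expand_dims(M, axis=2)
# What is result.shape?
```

(4, 4, 1, 8)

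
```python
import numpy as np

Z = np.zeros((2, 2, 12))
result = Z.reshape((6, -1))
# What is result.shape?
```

(6, 8)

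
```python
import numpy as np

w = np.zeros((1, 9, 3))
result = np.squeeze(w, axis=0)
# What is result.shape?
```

(9, 3)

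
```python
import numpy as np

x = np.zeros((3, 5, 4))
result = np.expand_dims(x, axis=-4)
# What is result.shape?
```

(1, 3, 5, 4)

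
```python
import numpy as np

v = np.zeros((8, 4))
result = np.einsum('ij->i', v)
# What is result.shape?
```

(8,)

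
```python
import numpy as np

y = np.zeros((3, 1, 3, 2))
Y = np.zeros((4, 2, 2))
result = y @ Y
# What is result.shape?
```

(3, 4, 3, 2)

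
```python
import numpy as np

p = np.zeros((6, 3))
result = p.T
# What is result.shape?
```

(3, 6)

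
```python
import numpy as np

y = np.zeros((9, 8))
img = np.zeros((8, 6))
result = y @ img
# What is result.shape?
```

(9, 6)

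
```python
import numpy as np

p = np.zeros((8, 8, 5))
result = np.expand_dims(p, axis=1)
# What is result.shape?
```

(8, 1, 8, 5)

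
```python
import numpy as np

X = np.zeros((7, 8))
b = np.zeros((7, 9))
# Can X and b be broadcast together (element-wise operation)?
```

No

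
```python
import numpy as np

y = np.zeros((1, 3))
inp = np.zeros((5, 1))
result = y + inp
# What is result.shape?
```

(5, 3)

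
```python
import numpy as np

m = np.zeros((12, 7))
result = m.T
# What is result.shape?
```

(7, 12)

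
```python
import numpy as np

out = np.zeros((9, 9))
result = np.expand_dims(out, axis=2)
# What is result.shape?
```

(9, 9, 1)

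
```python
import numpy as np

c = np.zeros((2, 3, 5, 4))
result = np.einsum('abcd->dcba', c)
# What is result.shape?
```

(4, 5, 3, 2)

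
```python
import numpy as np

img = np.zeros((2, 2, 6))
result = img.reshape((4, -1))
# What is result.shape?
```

(4, 6)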